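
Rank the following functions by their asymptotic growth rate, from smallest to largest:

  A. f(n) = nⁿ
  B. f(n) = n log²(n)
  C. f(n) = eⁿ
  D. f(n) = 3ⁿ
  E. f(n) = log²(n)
E < B < C < D < A

Comparing growth rates:
E = log²(n) is O(log² n)
B = n log²(n) is O(n log² n)
C = eⁿ is O(eⁿ)
D = 3ⁿ is O(3ⁿ)
A = nⁿ is O(nⁿ)

Therefore, the order from slowest to fastest is: E < B < C < D < A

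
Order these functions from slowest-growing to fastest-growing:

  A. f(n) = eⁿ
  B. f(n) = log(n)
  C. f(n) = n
B < C < A

Comparing growth rates:
B = log(n) is O(log n)
C = n is O(n)
A = eⁿ is O(eⁿ)

Therefore, the order from slowest to fastest is: B < C < A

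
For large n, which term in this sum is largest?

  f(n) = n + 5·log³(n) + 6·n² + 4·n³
4·n³

Looking at each term:
  - n is O(n)
  - 5·log³(n) is O(log³ n)
  - 6·n² is O(n²)
  - 4·n³ is O(n³)

The term 4·n³ (O(n³)) grows fastest and dominates all others.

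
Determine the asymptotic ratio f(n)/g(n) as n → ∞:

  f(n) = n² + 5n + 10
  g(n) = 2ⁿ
0

Since n² + 5n + 10 (O(n²)) grows slower than 2ⁿ (O(2ⁿ)),
the ratio f(n)/g(n) → 0 as n → ∞.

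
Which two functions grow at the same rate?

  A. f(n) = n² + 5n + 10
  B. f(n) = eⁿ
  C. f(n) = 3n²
A and C

Examining each function:
  A. n² + 5n + 10 is O(n²)
  B. eⁿ is O(eⁿ)
  C. 3n² is O(n²)

Functions A and C both have the same complexity class.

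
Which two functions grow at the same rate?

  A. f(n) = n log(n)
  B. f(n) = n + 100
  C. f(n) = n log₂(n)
A and C

Examining each function:
  A. n log(n) is O(n log n)
  B. n + 100 is O(n)
  C. n log₂(n) is O(n log n)

Functions A and C both have the same complexity class.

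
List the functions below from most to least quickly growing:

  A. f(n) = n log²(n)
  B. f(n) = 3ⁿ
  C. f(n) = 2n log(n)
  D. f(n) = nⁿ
D > B > A > C

Comparing growth rates:
D = nⁿ is O(nⁿ)
B = 3ⁿ is O(3ⁿ)
A = n log²(n) is O(n log² n)
C = 2n log(n) is O(n log n)

Therefore, the order from fastest to slowest is: D > B > A > C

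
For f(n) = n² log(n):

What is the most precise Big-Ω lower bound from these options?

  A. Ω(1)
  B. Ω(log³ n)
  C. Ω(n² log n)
C

f(n) = n² log(n) is Ω(n² log n).
All listed options are valid Big-Ω bounds (lower bounds),
but Ω(n² log n) is the tightest (largest valid bound).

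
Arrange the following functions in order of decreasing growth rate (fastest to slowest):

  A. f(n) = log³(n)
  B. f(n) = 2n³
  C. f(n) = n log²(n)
B > C > A

Comparing growth rates:
B = 2n³ is O(n³)
C = n log²(n) is O(n log² n)
A = log³(n) is O(log³ n)

Therefore, the order from fastest to slowest is: B > C > A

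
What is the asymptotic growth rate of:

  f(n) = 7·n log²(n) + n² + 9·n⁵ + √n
Θ(n⁵)

Order the terms by growth rate: √n ≺ 7·n log²(n) ≺ n² ≺ 9·n⁵.
The fastest-growing term 9·n⁵ dominates as n → ∞; dropping its constant factor gives Θ(n⁵).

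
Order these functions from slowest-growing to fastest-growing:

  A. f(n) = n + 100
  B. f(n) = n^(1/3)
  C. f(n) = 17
C < B < A

Comparing growth rates:
C = 17 is O(1)
B = n^(1/3) is O(n^(1/3))
A = n + 100 is O(n)

Therefore, the order from slowest to fastest is: C < B < A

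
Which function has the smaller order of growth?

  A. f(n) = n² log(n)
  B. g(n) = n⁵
A

f(n) = n² log(n) is O(n² log n), while g(n) = n⁵ is O(n⁵).
Since O(n² log n) grows slower than O(n⁵), f(n) is dominated.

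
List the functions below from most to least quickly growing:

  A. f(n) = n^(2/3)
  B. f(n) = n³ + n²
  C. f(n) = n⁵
C > B > A

Comparing growth rates:
C = n⁵ is O(n⁵)
B = n³ + n² is O(n³)
A = n^(2/3) is O(n^(2/3))

Therefore, the order from fastest to slowest is: C > B > A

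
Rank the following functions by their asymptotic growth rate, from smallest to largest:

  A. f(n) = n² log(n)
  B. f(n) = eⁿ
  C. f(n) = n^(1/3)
C < A < B

Comparing growth rates:
C = n^(1/3) is O(n^(1/3))
A = n² log(n) is O(n² log n)
B = eⁿ is O(eⁿ)

Therefore, the order from slowest to fastest is: C < A < B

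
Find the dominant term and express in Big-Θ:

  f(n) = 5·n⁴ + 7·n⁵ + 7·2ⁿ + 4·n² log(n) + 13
Θ(2ⁿ)

Order the terms by growth rate: 13 ≺ 4·n² log(n) ≺ 5·n⁴ ≺ 7·n⁵ ≺ 7·2ⁿ.
The fastest-growing term 7·2ⁿ dominates as n → ∞; dropping its constant factor gives Θ(2ⁿ).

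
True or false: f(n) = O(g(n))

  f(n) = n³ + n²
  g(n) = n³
True

f(n) = n³ + n² and g(n) = n³ are both O(n³).
Big-O permits equal growth rates (f ≤ c·g for some c), so f(n) = O(g(n)) is true.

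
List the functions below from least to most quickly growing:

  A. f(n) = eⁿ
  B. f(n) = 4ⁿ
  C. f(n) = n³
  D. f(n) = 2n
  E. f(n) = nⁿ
D < C < A < B < E

Comparing growth rates:
D = 2n is O(n)
C = n³ is O(n³)
A = eⁿ is O(eⁿ)
B = 4ⁿ is O(4ⁿ)
E = nⁿ is O(nⁿ)

Therefore, the order from slowest to fastest is: D < C < A < B < E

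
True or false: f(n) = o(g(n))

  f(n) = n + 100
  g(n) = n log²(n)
True

f(n) = n + 100 is O(n), and g(n) = n log²(n) is O(n log² n).
Since O(n) grows strictly slower than O(n log² n), f(n) = o(g(n)) is true.
This means lim(n→∞) f(n)/g(n) = 0.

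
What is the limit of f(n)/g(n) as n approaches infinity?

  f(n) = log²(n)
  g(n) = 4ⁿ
0

Since log²(n) (O(log² n)) grows slower than 4ⁿ (O(4ⁿ)),
the ratio f(n)/g(n) → 0 as n → ∞.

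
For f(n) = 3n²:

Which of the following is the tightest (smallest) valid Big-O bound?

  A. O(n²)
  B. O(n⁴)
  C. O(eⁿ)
A

f(n) = 3n² is O(n²).
All listed options are valid Big-O bounds (upper bounds),
but O(n²) is the tightest (smallest valid bound).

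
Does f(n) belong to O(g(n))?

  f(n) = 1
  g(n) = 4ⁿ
True

f(n) = 1 is O(1), and g(n) = 4ⁿ is O(4ⁿ).
Since O(1) ⊆ O(4ⁿ) (f grows no faster than g), f(n) = O(g(n)) is true.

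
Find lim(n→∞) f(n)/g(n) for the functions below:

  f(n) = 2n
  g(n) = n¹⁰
0

Since 2n (O(n)) grows slower than n¹⁰ (O(n¹⁰)),
the ratio f(n)/g(n) → 0 as n → ∞.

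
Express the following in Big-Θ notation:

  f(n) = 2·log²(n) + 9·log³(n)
Θ(log³ n)

Order the terms by growth rate: 2·log²(n) ≺ 9·log³(n).
The fastest-growing term 9·log³(n) dominates as n → ∞; dropping its constant factor gives Θ(log³ n).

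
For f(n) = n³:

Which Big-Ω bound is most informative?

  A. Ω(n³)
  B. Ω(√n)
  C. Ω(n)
A

f(n) = n³ is Ω(n³).
All listed options are valid Big-Ω bounds (lower bounds),
but Ω(n³) is the tightest (largest valid bound).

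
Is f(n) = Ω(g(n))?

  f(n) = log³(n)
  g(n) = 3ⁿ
False

f(n) = log³(n) is O(log³ n), and g(n) = 3ⁿ is O(3ⁿ).
Since O(log³ n) grows slower than O(3ⁿ), f(n) = Ω(g(n)) is false.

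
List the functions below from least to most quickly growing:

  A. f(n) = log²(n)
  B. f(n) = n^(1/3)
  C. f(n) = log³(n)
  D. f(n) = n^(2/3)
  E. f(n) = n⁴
A < C < B < D < E

Comparing growth rates:
A = log²(n) is O(log² n)
C = log³(n) is O(log³ n)
B = n^(1/3) is O(n^(1/3))
D = n^(2/3) is O(n^(2/3))
E = n⁴ is O(n⁴)

Therefore, the order from slowest to fastest is: A < C < B < D < E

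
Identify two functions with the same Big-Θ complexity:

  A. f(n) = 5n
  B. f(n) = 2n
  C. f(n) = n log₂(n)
A and B

Examining each function:
  A. 5n is O(n)
  B. 2n is O(n)
  C. n log₂(n) is O(n log n)

Functions A and B both have the same complexity class.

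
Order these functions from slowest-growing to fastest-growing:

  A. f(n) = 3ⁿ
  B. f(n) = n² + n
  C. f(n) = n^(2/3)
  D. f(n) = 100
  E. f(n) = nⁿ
D < C < B < A < E

Comparing growth rates:
D = 100 is O(1)
C = n^(2/3) is O(n^(2/3))
B = n² + n is O(n²)
A = 3ⁿ is O(3ⁿ)
E = nⁿ is O(nⁿ)

Therefore, the order from slowest to fastest is: D < C < B < A < E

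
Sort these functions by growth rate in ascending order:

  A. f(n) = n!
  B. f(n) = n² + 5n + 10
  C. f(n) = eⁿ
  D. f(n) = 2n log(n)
D < B < C < A

Comparing growth rates:
D = 2n log(n) is O(n log n)
B = n² + 5n + 10 is O(n²)
C = eⁿ is O(eⁿ)
A = n! is O(n!)

Therefore, the order from slowest to fastest is: D < B < C < A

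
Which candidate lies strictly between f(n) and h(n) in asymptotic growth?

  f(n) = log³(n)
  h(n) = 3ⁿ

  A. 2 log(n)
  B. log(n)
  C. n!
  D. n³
D

We need g(n) with log³(n) = o(g(n)) and g(n) = o(3ⁿ), i.e. O(log³ n) ≺ g ≺ O(3ⁿ).
Check each option:
  A. 2 log(n) — O(log n) does not grow strictly faster than f(n)
  B. log(n) — O(log n) does not grow strictly faster than f(n)
  C. n! — O(n!) does not grow strictly slower than h(n)
  D. n³ — O(n³) is strictly between O(log³ n) and O(3ⁿ) ✓

Only option D (n³) lies strictly between.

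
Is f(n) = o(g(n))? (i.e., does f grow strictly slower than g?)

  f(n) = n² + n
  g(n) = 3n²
False

f(n) = n² + n is O(n²), and g(n) = 3n² is O(n²).
Since they have the same growth rate, f(n) = o(g(n)) is false.
(f = o(g) requires f to grow strictly slower, not equal.)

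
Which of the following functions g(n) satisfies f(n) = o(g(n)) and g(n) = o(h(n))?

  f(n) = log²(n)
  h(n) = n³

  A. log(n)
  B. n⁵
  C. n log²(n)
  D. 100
C

We need g(n) with log²(n) = o(g(n)) and g(n) = o(n³), i.e. O(log² n) ≺ g ≺ O(n³).
Check each option:
  A. log(n) — O(log n) does not grow strictly faster than f(n)
  B. n⁵ — O(n⁵) does not grow strictly slower than h(n)
  C. n log²(n) — O(n log² n) is strictly between O(log² n) and O(n³) ✓
  D. 100 — O(1) does not grow strictly faster than f(n)

Only option C (n log²(n)) lies strictly between.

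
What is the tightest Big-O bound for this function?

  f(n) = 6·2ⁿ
O(2ⁿ)

The dominant term in 6·2ⁿ is 6·2ⁿ, which is Θ(2ⁿ).
Constants are absorbed, so the tightest bound is O(2ⁿ).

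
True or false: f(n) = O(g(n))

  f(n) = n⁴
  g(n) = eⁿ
True

f(n) = n⁴ is O(n⁴), and g(n) = eⁿ is O(eⁿ).
Since O(n⁴) ⊆ O(eⁿ) (f grows no faster than g), f(n) = O(g(n)) is true.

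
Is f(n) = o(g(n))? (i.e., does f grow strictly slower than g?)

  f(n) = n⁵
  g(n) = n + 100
False

f(n) = n⁵ is O(n⁵), and g(n) = n + 100 is O(n).
Since O(n⁵) grows faster than or equal to O(n), f(n) = o(g(n)) is false.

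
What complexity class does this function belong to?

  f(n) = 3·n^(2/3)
O(n^(2/3))

The dominant term in 3·n^(2/3) is 3·n^(2/3), which is Θ(n^(2/3)).
Constants are absorbed, so the tightest bound is O(n^(2/3)).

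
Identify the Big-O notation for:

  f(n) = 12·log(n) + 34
O(log n)

The dominant term in 12·log(n) + 34 is 12·log(n), which is Θ(log n).
Lower-order terms (34) are asymptotically negligible.
Constants are absorbed, so the tightest bound is O(log n).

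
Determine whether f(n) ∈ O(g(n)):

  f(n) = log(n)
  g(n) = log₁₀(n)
True

f(n) = log(n) and g(n) = log₁₀(n) are both O(log n).
Big-O permits equal growth rates (f ≤ c·g for some c), so f(n) = O(g(n)) is true.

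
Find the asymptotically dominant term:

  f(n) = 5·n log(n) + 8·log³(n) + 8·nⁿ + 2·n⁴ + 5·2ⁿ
8·nⁿ

Looking at each term:
  - 5·n log(n) is O(n log n)
  - 8·log³(n) is O(log³ n)
  - 8·nⁿ is O(nⁿ)
  - 2·n⁴ is O(n⁴)
  - 5·2ⁿ is O(2ⁿ)

The term 8·nⁿ (O(nⁿ)) grows fastest and dominates all others.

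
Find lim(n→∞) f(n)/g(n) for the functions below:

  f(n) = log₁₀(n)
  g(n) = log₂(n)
log(2)/log(10)

Since log₁₀(n) and log₂(n) have the same growth rate (O(log n)),
the ratio converges to a constant: log(2)/log(10).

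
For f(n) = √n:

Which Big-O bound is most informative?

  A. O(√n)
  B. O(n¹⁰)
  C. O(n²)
A

f(n) = √n is O(√n).
All listed options are valid Big-O bounds (upper bounds),
but O(√n) is the tightest (smallest valid bound).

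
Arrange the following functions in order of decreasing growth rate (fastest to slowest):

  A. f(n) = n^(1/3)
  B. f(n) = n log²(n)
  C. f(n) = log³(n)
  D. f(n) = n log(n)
B > D > A > C

Comparing growth rates:
B = n log²(n) is O(n log² n)
D = n log(n) is O(n log n)
A = n^(1/3) is O(n^(1/3))
C = log³(n) is O(log³ n)

Therefore, the order from fastest to slowest is: B > D > A > C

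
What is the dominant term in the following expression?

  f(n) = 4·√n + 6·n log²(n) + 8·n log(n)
6·n log²(n)

Looking at each term:
  - 4·√n is O(√n)
  - 6·n log²(n) is O(n log² n)
  - 8·n log(n) is O(n log n)

The term 6·n log²(n) (O(n log² n)) grows fastest and dominates all others.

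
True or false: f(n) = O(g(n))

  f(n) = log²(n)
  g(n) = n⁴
True

f(n) = log²(n) is O(log² n), and g(n) = n⁴ is O(n⁴).
Since O(log² n) ⊆ O(n⁴) (f grows no faster than g), f(n) = O(g(n)) is true.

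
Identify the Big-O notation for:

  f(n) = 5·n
O(n)

The dominant term in 5·n is 5·n, which is Θ(n).
Constants are absorbed, so the tightest bound is O(n).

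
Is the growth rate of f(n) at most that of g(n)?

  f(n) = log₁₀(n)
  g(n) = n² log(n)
True

f(n) = log₁₀(n) is O(log n), and g(n) = n² log(n) is O(n² log n).
Since O(log n) ⊆ O(n² log n) (f grows no faster than g), f(n) = O(g(n)) is true.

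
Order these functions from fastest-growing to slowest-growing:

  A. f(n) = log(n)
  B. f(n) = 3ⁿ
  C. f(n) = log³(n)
B > C > A

Comparing growth rates:
B = 3ⁿ is O(3ⁿ)
C = log³(n) is O(log³ n)
A = log(n) is O(log n)

Therefore, the order from fastest to slowest is: B > C > A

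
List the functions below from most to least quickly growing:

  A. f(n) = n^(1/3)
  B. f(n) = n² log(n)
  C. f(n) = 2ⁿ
C > B > A

Comparing growth rates:
C = 2ⁿ is O(2ⁿ)
B = n² log(n) is O(n² log n)
A = n^(1/3) is O(n^(1/3))

Therefore, the order from fastest to slowest is: C > B > A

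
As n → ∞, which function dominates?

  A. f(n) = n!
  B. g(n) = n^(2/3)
A

f(n) = n! is O(n!), while g(n) = n^(2/3) is O(n^(2/3)).
Since O(n!) grows faster than O(n^(2/3)), f(n) dominates.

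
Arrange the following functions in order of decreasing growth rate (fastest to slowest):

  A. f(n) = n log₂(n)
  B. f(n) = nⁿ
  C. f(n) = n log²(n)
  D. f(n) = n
B > C > A > D

Comparing growth rates:
B = nⁿ is O(nⁿ)
C = n log²(n) is O(n log² n)
A = n log₂(n) is O(n log n)
D = n is O(n)

Therefore, the order from fastest to slowest is: B > C > A > D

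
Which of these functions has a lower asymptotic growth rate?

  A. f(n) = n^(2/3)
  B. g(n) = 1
B

f(n) = n^(2/3) is O(n^(2/3)), while g(n) = 1 is O(1).
Since O(1) grows slower than O(n^(2/3)), g(n) is dominated.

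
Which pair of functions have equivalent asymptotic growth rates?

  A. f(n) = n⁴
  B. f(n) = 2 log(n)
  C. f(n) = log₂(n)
B and C

Examining each function:
  A. n⁴ is O(n⁴)
  B. 2 log(n) is O(log n)
  C. log₂(n) is O(log n)

Functions B and C both have the same complexity class.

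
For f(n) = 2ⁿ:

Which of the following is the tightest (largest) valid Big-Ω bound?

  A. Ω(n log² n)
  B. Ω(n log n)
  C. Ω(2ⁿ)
C

f(n) = 2ⁿ is Ω(2ⁿ).
All listed options are valid Big-Ω bounds (lower bounds),
but Ω(2ⁿ) is the tightest (largest valid bound).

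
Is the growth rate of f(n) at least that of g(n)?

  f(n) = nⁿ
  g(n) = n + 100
True

f(n) = nⁿ is O(nⁿ), and g(n) = n + 100 is O(n).
Since O(nⁿ) grows at least as fast as O(n), f(n) = Ω(g(n)) is true.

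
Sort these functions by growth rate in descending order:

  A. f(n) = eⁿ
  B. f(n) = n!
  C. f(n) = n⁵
B > A > C

Comparing growth rates:
B = n! is O(n!)
A = eⁿ is O(eⁿ)
C = n⁵ is O(n⁵)

Therefore, the order from fastest to slowest is: B > A > C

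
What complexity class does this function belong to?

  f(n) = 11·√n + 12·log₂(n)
O(√n)

The dominant term in 11·√n + 12·log₂(n) is 11·√n, which is Θ(√n).
Lower-order terms (12·log₂(n)) are asymptotically negligible.
Constants are absorbed, so the tightest bound is O(√n).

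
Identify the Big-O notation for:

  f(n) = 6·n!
O(n!)

The dominant term in 6·n! is 6·n!, which is Θ(n!).
Constants are absorbed, so the tightest bound is O(n!).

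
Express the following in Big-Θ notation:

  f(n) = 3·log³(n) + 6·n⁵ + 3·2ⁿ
Θ(2ⁿ)

Order the terms by growth rate: 3·log³(n) ≺ 6·n⁵ ≺ 3·2ⁿ.
The fastest-growing term 3·2ⁿ dominates as n → ∞; dropping its constant factor gives Θ(2ⁿ).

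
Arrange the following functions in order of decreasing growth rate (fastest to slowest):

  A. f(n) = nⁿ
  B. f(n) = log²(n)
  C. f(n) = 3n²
A > C > B

Comparing growth rates:
A = nⁿ is O(nⁿ)
C = 3n² is O(n²)
B = log²(n) is O(log² n)

Therefore, the order from fastest to slowest is: A > C > B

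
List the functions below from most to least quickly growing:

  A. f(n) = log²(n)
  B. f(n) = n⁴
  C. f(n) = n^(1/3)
B > C > A

Comparing growth rates:
B = n⁴ is O(n⁴)
C = n^(1/3) is O(n^(1/3))
A = log²(n) is O(log² n)

Therefore, the order from fastest to slowest is: B > C > A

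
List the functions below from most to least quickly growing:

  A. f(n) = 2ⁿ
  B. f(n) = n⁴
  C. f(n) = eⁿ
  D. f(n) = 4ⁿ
D > C > A > B

Comparing growth rates:
D = 4ⁿ is O(4ⁿ)
C = eⁿ is O(eⁿ)
A = 2ⁿ is O(2ⁿ)
B = n⁴ is O(n⁴)

Therefore, the order from fastest to slowest is: D > C > A > B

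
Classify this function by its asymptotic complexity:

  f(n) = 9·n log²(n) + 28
O(n log² n)

The dominant term in 9·n log²(n) + 28 is 9·n log²(n), which is Θ(n log² n).
Lower-order terms (28) are asymptotically negligible.
Constants are absorbed, so the tightest bound is O(n log² n).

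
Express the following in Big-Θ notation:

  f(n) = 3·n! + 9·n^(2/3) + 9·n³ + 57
Θ(n!)

Order the terms by growth rate: 57 ≺ 9·n^(2/3) ≺ 9·n³ ≺ 3·n!.
The fastest-growing term 3·n! dominates as n → ∞; dropping its constant factor gives Θ(n!).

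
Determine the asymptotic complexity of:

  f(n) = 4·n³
O(n³)

The dominant term in 4·n³ is 4·n³, which is Θ(n³).
Constants are absorbed, so the tightest bound is O(n³).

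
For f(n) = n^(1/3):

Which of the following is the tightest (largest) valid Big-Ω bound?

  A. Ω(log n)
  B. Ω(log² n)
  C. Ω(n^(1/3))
C

f(n) = n^(1/3) is Ω(n^(1/3)).
All listed options are valid Big-Ω bounds (lower bounds),
but Ω(n^(1/3)) is the tightest (largest valid bound).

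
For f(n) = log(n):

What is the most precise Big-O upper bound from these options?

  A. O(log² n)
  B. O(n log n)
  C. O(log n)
C

f(n) = log(n) is O(log n).
All listed options are valid Big-O bounds (upper bounds),
but O(log n) is the tightest (smallest valid bound).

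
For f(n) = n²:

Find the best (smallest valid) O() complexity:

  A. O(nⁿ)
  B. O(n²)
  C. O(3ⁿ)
B

f(n) = n² is O(n²).
All listed options are valid Big-O bounds (upper bounds),
but O(n²) is the tightest (smallest valid bound).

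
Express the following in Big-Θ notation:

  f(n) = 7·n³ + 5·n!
Θ(n!)

Order the terms by growth rate: 7·n³ ≺ 5·n!.
The fastest-growing term 5·n! dominates as n → ∞; dropping its constant factor gives Θ(n!).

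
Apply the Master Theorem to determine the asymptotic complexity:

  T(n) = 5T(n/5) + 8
Θ(n)

Master Theorem: a = 5, b = 5, f(n) = 8.
Compute the critical exponent d = log₅(5) = 1.
Compare f(n) = Θ(1) against n^d:
  k = 0 < d = 1, so f(n) = O(n^(d-ε)) — Case 1.
  The recursion cost dominates: T(n) = Θ(n^d) = Θ(n).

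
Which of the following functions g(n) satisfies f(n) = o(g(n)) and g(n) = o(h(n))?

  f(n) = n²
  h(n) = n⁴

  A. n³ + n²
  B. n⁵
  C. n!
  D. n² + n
A

We need g(n) with n² = o(g(n)) and g(n) = o(n⁴), i.e. O(n²) ≺ g ≺ O(n⁴).
Check each option:
  A. n³ + n² — O(n³) is strictly between O(n²) and O(n⁴) ✓
  B. n⁵ — O(n⁵) does not grow strictly slower than h(n)
  C. n! — O(n!) does not grow strictly slower than h(n)
  D. n² + n — O(n²) does not grow strictly faster than f(n)

Only option A (n³ + n²) lies strictly between.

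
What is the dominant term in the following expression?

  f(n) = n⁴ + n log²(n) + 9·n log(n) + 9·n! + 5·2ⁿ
9·n!

Looking at each term:
  - n⁴ is O(n⁴)
  - n log²(n) is O(n log² n)
  - 9·n log(n) is O(n log n)
  - 9·n! is O(n!)
  - 5·2ⁿ is O(2ⁿ)

The term 9·n! (O(n!)) grows fastest and dominates all others.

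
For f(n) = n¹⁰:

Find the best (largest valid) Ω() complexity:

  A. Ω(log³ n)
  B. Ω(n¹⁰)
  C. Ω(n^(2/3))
B

f(n) = n¹⁰ is Ω(n¹⁰).
All listed options are valid Big-Ω bounds (lower bounds),
but Ω(n¹⁰) is the tightest (largest valid bound).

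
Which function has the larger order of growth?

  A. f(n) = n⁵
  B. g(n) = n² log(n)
A

f(n) = n⁵ is O(n⁵), while g(n) = n² log(n) is O(n² log n).
Since O(n⁵) grows faster than O(n² log n), f(n) dominates.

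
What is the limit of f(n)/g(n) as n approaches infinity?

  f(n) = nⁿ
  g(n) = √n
∞

Since nⁿ (O(nⁿ)) grows faster than √n (O(√n)),
the ratio f(n)/g(n) → ∞ as n → ∞.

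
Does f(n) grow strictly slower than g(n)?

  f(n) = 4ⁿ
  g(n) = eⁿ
False

f(n) = 4ⁿ is O(4ⁿ), and g(n) = eⁿ is O(eⁿ).
Since O(4ⁿ) grows faster than or equal to O(eⁿ), f(n) = o(g(n)) is false.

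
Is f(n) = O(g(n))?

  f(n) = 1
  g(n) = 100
True

f(n) = 1 and g(n) = 100 are both O(1).
Big-O permits equal growth rates (f ≤ c·g for some c), so f(n) = O(g(n)) is true.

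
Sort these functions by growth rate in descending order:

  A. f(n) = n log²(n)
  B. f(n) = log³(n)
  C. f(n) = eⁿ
C > A > B

Comparing growth rates:
C = eⁿ is O(eⁿ)
A = n log²(n) is O(n log² n)
B = log³(n) is O(log³ n)

Therefore, the order from fastest to slowest is: C > A > B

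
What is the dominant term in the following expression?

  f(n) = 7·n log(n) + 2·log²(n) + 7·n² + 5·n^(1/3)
7·n²

Looking at each term:
  - 7·n log(n) is O(n log n)
  - 2·log²(n) is O(log² n)
  - 7·n² is O(n²)
  - 5·n^(1/3) is O(n^(1/3))

The term 7·n² (O(n²)) grows fastest and dominates all others.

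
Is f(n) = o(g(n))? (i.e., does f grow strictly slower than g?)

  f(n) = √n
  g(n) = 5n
True

f(n) = √n is O(√n), and g(n) = 5n is O(n).
Since O(√n) grows strictly slower than O(n), f(n) = o(g(n)) is true.
This means lim(n→∞) f(n)/g(n) = 0.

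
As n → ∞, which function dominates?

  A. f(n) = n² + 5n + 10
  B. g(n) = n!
B

f(n) = n² + 5n + 10 is O(n²), while g(n) = n! is O(n!).
Since O(n!) grows faster than O(n²), g(n) dominates.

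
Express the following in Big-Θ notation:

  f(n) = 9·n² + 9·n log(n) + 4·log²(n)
Θ(n²)

Order the terms by growth rate: 4·log²(n) ≺ 9·n log(n) ≺ 9·n².
The fastest-growing term 9·n² dominates as n → ∞; dropping its constant factor gives Θ(n²).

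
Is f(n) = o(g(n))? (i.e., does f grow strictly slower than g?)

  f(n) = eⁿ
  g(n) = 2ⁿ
False

f(n) = eⁿ is O(eⁿ), and g(n) = 2ⁿ is O(2ⁿ).
Since O(eⁿ) grows faster than or equal to O(2ⁿ), f(n) = o(g(n)) is false.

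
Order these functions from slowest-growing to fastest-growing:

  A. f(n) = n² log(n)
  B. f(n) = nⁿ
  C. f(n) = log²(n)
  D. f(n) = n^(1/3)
C < D < A < B

Comparing growth rates:
C = log²(n) is O(log² n)
D = n^(1/3) is O(n^(1/3))
A = n² log(n) is O(n² log n)
B = nⁿ is O(nⁿ)

Therefore, the order from slowest to fastest is: C < D < A < B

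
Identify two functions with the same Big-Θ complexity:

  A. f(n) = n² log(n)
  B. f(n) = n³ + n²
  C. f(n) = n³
B and C

Examining each function:
  A. n² log(n) is O(n² log n)
  B. n³ + n² is O(n³)
  C. n³ is O(n³)

Functions B and C both have the same complexity class.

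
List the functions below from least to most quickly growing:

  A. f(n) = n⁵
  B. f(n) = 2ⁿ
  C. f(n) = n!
A < B < C

Comparing growth rates:
A = n⁵ is O(n⁵)
B = 2ⁿ is O(2ⁿ)
C = n! is O(n!)

Therefore, the order from slowest to fastest is: A < B < C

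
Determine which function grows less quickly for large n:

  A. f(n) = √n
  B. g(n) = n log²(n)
A

f(n) = √n is O(√n), while g(n) = n log²(n) is O(n log² n).
Since O(√n) grows slower than O(n log² n), f(n) is dominated.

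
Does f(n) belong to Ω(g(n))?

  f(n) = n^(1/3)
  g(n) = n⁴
False

f(n) = n^(1/3) is O(n^(1/3)), and g(n) = n⁴ is O(n⁴).
Since O(n^(1/3)) grows slower than O(n⁴), f(n) = Ω(g(n)) is false.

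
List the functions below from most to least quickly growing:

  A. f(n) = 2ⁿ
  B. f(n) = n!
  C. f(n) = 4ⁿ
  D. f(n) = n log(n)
B > C > A > D

Comparing growth rates:
B = n! is O(n!)
C = 4ⁿ is O(4ⁿ)
A = 2ⁿ is O(2ⁿ)
D = n log(n) is O(n log n)

Therefore, the order from fastest to slowest is: B > C > A > D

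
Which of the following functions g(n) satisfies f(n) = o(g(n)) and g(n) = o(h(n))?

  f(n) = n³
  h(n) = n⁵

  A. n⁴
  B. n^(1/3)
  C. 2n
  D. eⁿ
A

We need g(n) with n³ = o(g(n)) and g(n) = o(n⁵), i.e. O(n³) ≺ g ≺ O(n⁵).
Check each option:
  A. n⁴ — O(n⁴) is strictly between O(n³) and O(n⁵) ✓
  B. n^(1/3) — O(n^(1/3)) does not grow strictly faster than f(n)
  C. 2n — O(n) does not grow strictly faster than f(n)
  D. eⁿ — O(eⁿ) does not grow strictly slower than h(n)

Only option A (n⁴) lies strictly between.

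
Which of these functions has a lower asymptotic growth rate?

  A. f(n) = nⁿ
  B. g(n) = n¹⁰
B

f(n) = nⁿ is O(nⁿ), while g(n) = n¹⁰ is O(n¹⁰).
Since O(n¹⁰) grows slower than O(nⁿ), g(n) is dominated.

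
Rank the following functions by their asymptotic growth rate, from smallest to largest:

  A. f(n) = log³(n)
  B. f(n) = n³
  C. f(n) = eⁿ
A < B < C

Comparing growth rates:
A = log³(n) is O(log³ n)
B = n³ is O(n³)
C = eⁿ is O(eⁿ)

Therefore, the order from slowest to fastest is: A < B < C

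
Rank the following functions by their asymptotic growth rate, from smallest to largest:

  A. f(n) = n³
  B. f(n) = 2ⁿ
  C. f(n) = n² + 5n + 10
C < A < B

Comparing growth rates:
C = n² + 5n + 10 is O(n²)
A = n³ is O(n³)
B = 2ⁿ is O(2ⁿ)

Therefore, the order from slowest to fastest is: C < A < B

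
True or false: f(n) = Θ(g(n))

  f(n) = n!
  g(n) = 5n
False

f(n) = n! is O(n!), and g(n) = 5n is O(n).
Since they have different growth rates, f(n) = Θ(g(n)) is false.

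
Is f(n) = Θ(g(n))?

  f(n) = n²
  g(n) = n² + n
True

f(n) = n² and g(n) = n² + n are both O(n²).
Since they have the same asymptotic growth rate, f(n) = Θ(g(n)) is true.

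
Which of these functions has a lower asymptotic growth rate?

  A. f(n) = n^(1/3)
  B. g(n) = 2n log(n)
A

f(n) = n^(1/3) is O(n^(1/3)), while g(n) = 2n log(n) is O(n log n).
Since O(n^(1/3)) grows slower than O(n log n), f(n) is dominated.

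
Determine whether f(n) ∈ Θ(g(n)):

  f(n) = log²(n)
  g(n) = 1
False

f(n) = log²(n) is O(log² n), and g(n) = 1 is O(1).
Since they have different growth rates, f(n) = Θ(g(n)) is false.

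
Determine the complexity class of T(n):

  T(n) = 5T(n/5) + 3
Θ(n)

Master Theorem: a = 5, b = 5, f(n) = 3.
Compute the critical exponent d = log₅(5) = 1.
Compare f(n) = Θ(1) against n^d:
  k = 0 < d = 1, so f(n) = O(n^(d-ε)) — Case 1.
  The recursion cost dominates: T(n) = Θ(n^d) = Θ(n).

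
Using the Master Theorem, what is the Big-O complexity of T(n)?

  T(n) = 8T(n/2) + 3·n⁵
Θ(n⁵)

Master Theorem: a = 8, b = 2, f(n) = 3·n⁵.
Compute the critical exponent d = log₂(8) = 3.
Compare f(n) = Θ(n⁵) against n^d:
  k = 5 > d = 3, so f(n) = Ω(n^(d+ε)) — Case 3.
  Regularity: a·(n/b)^5/n^5 = a/b^5 = 8/32 < 1 ✓.
  The top-level work dominates: T(n) = Θ(f(n)) = Θ(n⁵).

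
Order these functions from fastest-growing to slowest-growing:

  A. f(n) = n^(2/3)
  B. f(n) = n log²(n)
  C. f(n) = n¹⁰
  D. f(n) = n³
C > D > B > A

Comparing growth rates:
C = n¹⁰ is O(n¹⁰)
D = n³ is O(n³)
B = n log²(n) is O(n log² n)
A = n^(2/3) is O(n^(2/3))

Therefore, the order from fastest to slowest is: C > D > B > A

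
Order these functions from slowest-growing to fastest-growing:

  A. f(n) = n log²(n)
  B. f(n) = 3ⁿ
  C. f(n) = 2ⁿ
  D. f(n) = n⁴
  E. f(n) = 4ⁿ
A < D < C < B < E

Comparing growth rates:
A = n log²(n) is O(n log² n)
D = n⁴ is O(n⁴)
C = 2ⁿ is O(2ⁿ)
B = 3ⁿ is O(3ⁿ)
E = 4ⁿ is O(4ⁿ)

Therefore, the order from slowest to fastest is: A < D < C < B < E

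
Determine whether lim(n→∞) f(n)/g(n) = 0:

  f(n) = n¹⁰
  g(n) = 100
False

f(n) = n¹⁰ is O(n¹⁰), and g(n) = 100 is O(1).
Since O(n¹⁰) grows faster than or equal to O(1), f(n) = o(g(n)) is false.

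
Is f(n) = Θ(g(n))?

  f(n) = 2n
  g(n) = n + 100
True

f(n) = 2n and g(n) = n + 100 are both O(n).
Since they have the same asymptotic growth rate, f(n) = Θ(g(n)) is true.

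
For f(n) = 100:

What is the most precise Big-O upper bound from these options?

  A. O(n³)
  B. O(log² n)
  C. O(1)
C

f(n) = 100 is O(1).
All listed options are valid Big-O bounds (upper bounds),
but O(1) is the tightest (smallest valid bound).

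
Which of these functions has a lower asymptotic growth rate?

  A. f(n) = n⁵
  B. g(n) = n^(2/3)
B

f(n) = n⁵ is O(n⁵), while g(n) = n^(2/3) is O(n^(2/3)).
Since O(n^(2/3)) grows slower than O(n⁵), g(n) is dominated.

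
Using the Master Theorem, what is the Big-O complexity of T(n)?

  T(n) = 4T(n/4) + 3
Θ(n)

Master Theorem: a = 4, b = 4, f(n) = 3.
Compute the critical exponent d = log₄(4) = 1.
Compare f(n) = Θ(1) against n^d:
  k = 0 < d = 1, so f(n) = O(n^(d-ε)) — Case 1.
  The recursion cost dominates: T(n) = Θ(n^d) = Θ(n).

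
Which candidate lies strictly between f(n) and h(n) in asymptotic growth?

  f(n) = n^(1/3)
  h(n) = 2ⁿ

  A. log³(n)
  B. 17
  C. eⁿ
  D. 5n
D

We need g(n) with n^(1/3) = o(g(n)) and g(n) = o(2ⁿ), i.e. O(n^(1/3)) ≺ g ≺ O(2ⁿ).
Check each option:
  A. log³(n) — O(log³ n) does not grow strictly faster than f(n)
  B. 17 — O(1) does not grow strictly faster than f(n)
  C. eⁿ — O(eⁿ) does not grow strictly slower than h(n)
  D. 5n — O(n) is strictly between O(n^(1/3)) and O(2ⁿ) ✓

Only option D (5n) lies strictly between.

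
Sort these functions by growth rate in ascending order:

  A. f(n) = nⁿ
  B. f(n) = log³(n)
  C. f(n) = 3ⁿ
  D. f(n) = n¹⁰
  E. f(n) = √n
B < E < D < C < A

Comparing growth rates:
B = log³(n) is O(log³ n)
E = √n is O(√n)
D = n¹⁰ is O(n¹⁰)
C = 3ⁿ is O(3ⁿ)
A = nⁿ is O(nⁿ)

Therefore, the order from slowest to fastest is: B < E < D < C < A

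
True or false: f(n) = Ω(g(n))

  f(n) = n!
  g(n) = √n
True

f(n) = n! is O(n!), and g(n) = √n is O(√n).
Since O(n!) grows at least as fast as O(√n), f(n) = Ω(g(n)) is true.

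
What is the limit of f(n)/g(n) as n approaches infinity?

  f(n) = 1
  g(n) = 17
1/17

Since 1 and 17 have the same growth rate (O(1)),
the ratio converges to a constant: 1/17.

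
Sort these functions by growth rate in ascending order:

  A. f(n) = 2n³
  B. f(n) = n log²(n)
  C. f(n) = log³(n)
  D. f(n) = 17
D < C < B < A

Comparing growth rates:
D = 17 is O(1)
C = log³(n) is O(log³ n)
B = n log²(n) is O(n log² n)
A = 2n³ is O(n³)

Therefore, the order from slowest to fastest is: D < C < B < A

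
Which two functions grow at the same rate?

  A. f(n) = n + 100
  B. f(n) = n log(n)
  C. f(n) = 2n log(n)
B and C

Examining each function:
  A. n + 100 is O(n)
  B. n log(n) is O(n log n)
  C. 2n log(n) is O(n log n)

Functions B and C both have the same complexity class.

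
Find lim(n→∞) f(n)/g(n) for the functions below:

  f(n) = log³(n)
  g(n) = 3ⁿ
0

Since log³(n) (O(log³ n)) grows slower than 3ⁿ (O(3ⁿ)),
the ratio f(n)/g(n) → 0 as n → ∞.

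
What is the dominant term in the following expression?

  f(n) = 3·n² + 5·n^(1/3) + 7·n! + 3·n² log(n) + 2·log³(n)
7·n!

Looking at each term:
  - 3·n² is O(n²)
  - 5·n^(1/3) is O(n^(1/3))
  - 7·n! is O(n!)
  - 3·n² log(n) is O(n² log n)
  - 2·log³(n) is O(log³ n)

The term 7·n! (O(n!)) grows fastest and dominates all others.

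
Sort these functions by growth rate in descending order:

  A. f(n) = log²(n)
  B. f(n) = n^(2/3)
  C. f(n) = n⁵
C > B > A

Comparing growth rates:
C = n⁵ is O(n⁵)
B = n^(2/3) is O(n^(2/3))
A = log²(n) is O(log² n)

Therefore, the order from fastest to slowest is: C > B > A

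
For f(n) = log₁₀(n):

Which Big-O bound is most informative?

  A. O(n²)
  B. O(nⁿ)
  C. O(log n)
C

f(n) = log₁₀(n) is O(log n).
All listed options are valid Big-O bounds (upper bounds),
but O(log n) is the tightest (smallest valid bound).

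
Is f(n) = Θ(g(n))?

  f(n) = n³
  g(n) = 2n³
True

f(n) = n³ and g(n) = 2n³ are both O(n³).
Since they have the same asymptotic growth rate, f(n) = Θ(g(n)) is true.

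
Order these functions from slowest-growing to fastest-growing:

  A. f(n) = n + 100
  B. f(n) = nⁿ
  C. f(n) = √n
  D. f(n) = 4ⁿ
C < A < D < B

Comparing growth rates:
C = √n is O(√n)
A = n + 100 is O(n)
D = 4ⁿ is O(4ⁿ)
B = nⁿ is O(nⁿ)

Therefore, the order from slowest to fastest is: C < A < D < B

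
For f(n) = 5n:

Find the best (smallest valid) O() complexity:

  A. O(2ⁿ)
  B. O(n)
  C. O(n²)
B

f(n) = 5n is O(n).
All listed options are valid Big-O bounds (upper bounds),
but O(n) is the tightest (smallest valid bound).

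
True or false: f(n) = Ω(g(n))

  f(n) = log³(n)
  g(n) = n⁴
False

f(n) = log³(n) is O(log³ n), and g(n) = n⁴ is O(n⁴).
Since O(log³ n) grows slower than O(n⁴), f(n) = Ω(g(n)) is false.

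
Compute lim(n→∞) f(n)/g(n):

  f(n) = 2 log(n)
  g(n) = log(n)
2

Since 2 log(n) and log(n) have the same growth rate (O(log n)),
the ratio converges to a constant: 2.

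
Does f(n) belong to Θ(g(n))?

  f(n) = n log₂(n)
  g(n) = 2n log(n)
True

f(n) = n log₂(n) and g(n) = 2n log(n) are both O(n log n).
Since they have the same asymptotic growth rate, f(n) = Θ(g(n)) is true.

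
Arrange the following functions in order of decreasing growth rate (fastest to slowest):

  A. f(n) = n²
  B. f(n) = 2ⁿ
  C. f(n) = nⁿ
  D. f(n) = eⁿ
C > D > B > A

Comparing growth rates:
C = nⁿ is O(nⁿ)
D = eⁿ is O(eⁿ)
B = 2ⁿ is O(2ⁿ)
A = n² is O(n²)

Therefore, the order from fastest to slowest is: C > D > B > A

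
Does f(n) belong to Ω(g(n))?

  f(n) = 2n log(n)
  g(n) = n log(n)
True

f(n) = 2n log(n) and g(n) = n log(n) are both O(n log n).
Big-Ω permits equal growth rates (f ≥ c·g for some c > 0), so f(n) = Ω(g(n)) is true.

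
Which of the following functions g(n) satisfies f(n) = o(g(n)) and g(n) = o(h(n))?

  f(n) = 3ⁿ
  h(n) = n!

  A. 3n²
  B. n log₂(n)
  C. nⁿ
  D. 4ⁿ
D

We need g(n) with 3ⁿ = o(g(n)) and g(n) = o(n!), i.e. O(3ⁿ) ≺ g ≺ O(n!).
Check each option:
  A. 3n² — O(n²) does not grow strictly faster than f(n)
  B. n log₂(n) — O(n log n) does not grow strictly faster than f(n)
  C. nⁿ — O(nⁿ) does not grow strictly slower than h(n)
  D. 4ⁿ — O(4ⁿ) is strictly between O(3ⁿ) and O(n!) ✓

Only option D (4ⁿ) lies strictly between.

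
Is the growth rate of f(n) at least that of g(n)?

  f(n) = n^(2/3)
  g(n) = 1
True

f(n) = n^(2/3) is O(n^(2/3)), and g(n) = 1 is O(1).
Since O(n^(2/3)) grows at least as fast as O(1), f(n) = Ω(g(n)) is true.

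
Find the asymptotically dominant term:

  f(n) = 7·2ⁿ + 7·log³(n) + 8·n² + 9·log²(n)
7·2ⁿ

Looking at each term:
  - 7·2ⁿ is O(2ⁿ)
  - 7·log³(n) is O(log³ n)
  - 8·n² is O(n²)
  - 9·log²(n) is O(log² n)

The term 7·2ⁿ (O(2ⁿ)) grows fastest and dominates all others.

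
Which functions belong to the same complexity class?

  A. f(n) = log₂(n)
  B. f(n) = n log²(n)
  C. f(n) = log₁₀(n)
A and C

Examining each function:
  A. log₂(n) is O(log n)
  B. n log²(n) is O(n log² n)
  C. log₁₀(n) is O(log n)

Functions A and C both have the same complexity class.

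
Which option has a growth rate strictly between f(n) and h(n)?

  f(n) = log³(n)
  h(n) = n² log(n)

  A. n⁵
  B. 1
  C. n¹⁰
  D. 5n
D

We need g(n) with log³(n) = o(g(n)) and g(n) = o(n² log(n)), i.e. O(log³ n) ≺ g ≺ O(n² log n).
Check each option:
  A. n⁵ — O(n⁵) does not grow strictly slower than h(n)
  B. 1 — O(1) does not grow strictly faster than f(n)
  C. n¹⁰ — O(n¹⁰) does not grow strictly slower than h(n)
  D. 5n — O(n) is strictly between O(log³ n) and O(n² log n) ✓

Only option D (5n) lies strictly between.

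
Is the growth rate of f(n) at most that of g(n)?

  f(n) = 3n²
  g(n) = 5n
False

f(n) = 3n² is O(n²), and g(n) = 5n is O(n).
Since O(n²) grows faster than O(n), f(n) = O(g(n)) is false.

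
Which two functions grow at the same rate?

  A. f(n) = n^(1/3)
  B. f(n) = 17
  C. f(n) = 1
B and C

Examining each function:
  A. n^(1/3) is O(n^(1/3))
  B. 17 is O(1)
  C. 1 is O(1)

Functions B and C both have the same complexity class.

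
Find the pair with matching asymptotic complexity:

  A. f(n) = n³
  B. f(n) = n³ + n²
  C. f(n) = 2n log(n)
A and B

Examining each function:
  A. n³ is O(n³)
  B. n³ + n² is O(n³)
  C. 2n log(n) is O(n log n)

Functions A and B both have the same complexity class.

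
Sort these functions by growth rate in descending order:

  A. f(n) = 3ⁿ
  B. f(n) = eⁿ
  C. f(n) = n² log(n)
A > B > C

Comparing growth rates:
A = 3ⁿ is O(3ⁿ)
B = eⁿ is O(eⁿ)
C = n² log(n) is O(n² log n)

Therefore, the order from fastest to slowest is: A > B > C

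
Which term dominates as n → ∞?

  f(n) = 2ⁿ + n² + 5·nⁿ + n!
5·nⁿ

Looking at each term:
  - 2ⁿ is O(2ⁿ)
  - n² is O(n²)
  - 5·nⁿ is O(nⁿ)
  - n! is O(n!)

The term 5·nⁿ (O(nⁿ)) grows fastest and dominates all others.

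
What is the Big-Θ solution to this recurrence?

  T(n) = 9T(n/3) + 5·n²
Θ(n² log n)

Master Theorem: a = 9, b = 3, f(n) = 5·n².
Compute the critical exponent d = log₃(9) = 2.
Compare f(n) = Θ(n²) against n^d:
  k = 2 = d, so f(n) = Θ(n^d) — Case 2.
  Work is balanced across levels: T(n) = Θ(n^d log n) = Θ(n² log n).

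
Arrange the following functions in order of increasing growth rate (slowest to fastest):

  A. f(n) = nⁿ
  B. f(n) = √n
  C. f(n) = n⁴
B < C < A

Comparing growth rates:
B = √n is O(√n)
C = n⁴ is O(n⁴)
A = nⁿ is O(nⁿ)

Therefore, the order from slowest to fastest is: B < C < A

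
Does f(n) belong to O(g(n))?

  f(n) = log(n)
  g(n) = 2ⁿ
True

f(n) = log(n) is O(log n), and g(n) = 2ⁿ is O(2ⁿ).
Since O(log n) ⊆ O(2ⁿ) (f grows no faster than g), f(n) = O(g(n)) is true.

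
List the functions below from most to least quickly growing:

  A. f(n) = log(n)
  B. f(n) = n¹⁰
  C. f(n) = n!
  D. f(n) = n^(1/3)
C > B > D > A

Comparing growth rates:
C = n! is O(n!)
B = n¹⁰ is O(n¹⁰)
D = n^(1/3) is O(n^(1/3))
A = log(n) is O(log n)

Therefore, the order from fastest to slowest is: C > B > D > A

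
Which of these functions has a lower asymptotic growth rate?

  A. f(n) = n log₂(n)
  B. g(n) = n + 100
B

f(n) = n log₂(n) is O(n log n), while g(n) = n + 100 is O(n).
Since O(n) grows slower than O(n log n), g(n) is dominated.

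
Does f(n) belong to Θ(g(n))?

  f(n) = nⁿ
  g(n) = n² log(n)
False

f(n) = nⁿ is O(nⁿ), and g(n) = n² log(n) is O(n² log n).
Since they have different growth rates, f(n) = Θ(g(n)) is false.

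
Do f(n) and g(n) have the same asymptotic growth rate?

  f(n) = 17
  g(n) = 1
True

f(n) = 17 and g(n) = 1 are both O(1).
Since they have the same asymptotic growth rate, f(n) = Θ(g(n)) is true.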